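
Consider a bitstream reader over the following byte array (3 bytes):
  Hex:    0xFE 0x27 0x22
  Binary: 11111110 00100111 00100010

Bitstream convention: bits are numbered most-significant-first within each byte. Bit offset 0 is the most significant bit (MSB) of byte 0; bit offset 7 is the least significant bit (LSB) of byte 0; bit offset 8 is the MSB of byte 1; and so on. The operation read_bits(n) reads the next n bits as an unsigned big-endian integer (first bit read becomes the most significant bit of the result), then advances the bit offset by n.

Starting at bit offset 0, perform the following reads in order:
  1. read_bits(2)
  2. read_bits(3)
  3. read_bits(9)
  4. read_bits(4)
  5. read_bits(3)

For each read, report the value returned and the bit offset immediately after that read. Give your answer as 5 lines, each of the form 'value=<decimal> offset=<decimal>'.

Answer: value=3 offset=2
value=7 offset=5
value=393 offset=14
value=12 offset=18
value=4 offset=21

Derivation:
Read 1: bits[0:2] width=2 -> value=3 (bin 11); offset now 2 = byte 0 bit 2; 22 bits remain
Read 2: bits[2:5] width=3 -> value=7 (bin 111); offset now 5 = byte 0 bit 5; 19 bits remain
Read 3: bits[5:14] width=9 -> value=393 (bin 110001001); offset now 14 = byte 1 bit 6; 10 bits remain
Read 4: bits[14:18] width=4 -> value=12 (bin 1100); offset now 18 = byte 2 bit 2; 6 bits remain
Read 5: bits[18:21] width=3 -> value=4 (bin 100); offset now 21 = byte 2 bit 5; 3 bits remain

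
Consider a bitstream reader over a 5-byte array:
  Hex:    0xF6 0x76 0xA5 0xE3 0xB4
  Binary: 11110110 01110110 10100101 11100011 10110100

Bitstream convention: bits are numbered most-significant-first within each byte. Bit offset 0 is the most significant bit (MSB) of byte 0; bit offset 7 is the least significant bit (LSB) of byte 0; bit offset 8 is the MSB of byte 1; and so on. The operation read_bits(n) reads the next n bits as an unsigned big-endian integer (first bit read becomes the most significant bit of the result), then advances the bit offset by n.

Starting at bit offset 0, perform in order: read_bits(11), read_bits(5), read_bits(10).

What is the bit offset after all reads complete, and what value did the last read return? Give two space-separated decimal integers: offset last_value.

Answer: 26 663

Derivation:
Read 1: bits[0:11] width=11 -> value=1971 (bin 11110110011); offset now 11 = byte 1 bit 3; 29 bits remain
Read 2: bits[11:16] width=5 -> value=22 (bin 10110); offset now 16 = byte 2 bit 0; 24 bits remain
Read 3: bits[16:26] width=10 -> value=663 (bin 1010010111); offset now 26 = byte 3 bit 2; 14 bits remain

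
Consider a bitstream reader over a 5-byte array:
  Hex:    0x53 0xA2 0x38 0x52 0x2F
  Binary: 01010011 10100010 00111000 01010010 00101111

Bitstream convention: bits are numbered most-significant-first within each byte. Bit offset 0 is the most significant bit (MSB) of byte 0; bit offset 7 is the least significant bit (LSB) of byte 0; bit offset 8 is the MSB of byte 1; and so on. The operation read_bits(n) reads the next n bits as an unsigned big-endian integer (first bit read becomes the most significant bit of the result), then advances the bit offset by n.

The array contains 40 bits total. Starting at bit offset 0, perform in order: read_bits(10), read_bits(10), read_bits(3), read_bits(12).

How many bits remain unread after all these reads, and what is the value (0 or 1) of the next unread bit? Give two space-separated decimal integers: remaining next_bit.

Answer: 5 0

Derivation:
Read 1: bits[0:10] width=10 -> value=334 (bin 0101001110); offset now 10 = byte 1 bit 2; 30 bits remain
Read 2: bits[10:20] width=10 -> value=547 (bin 1000100011); offset now 20 = byte 2 bit 4; 20 bits remain
Read 3: bits[20:23] width=3 -> value=4 (bin 100); offset now 23 = byte 2 bit 7; 17 bits remain
Read 4: bits[23:35] width=12 -> value=657 (bin 001010010001); offset now 35 = byte 4 bit 3; 5 bits remain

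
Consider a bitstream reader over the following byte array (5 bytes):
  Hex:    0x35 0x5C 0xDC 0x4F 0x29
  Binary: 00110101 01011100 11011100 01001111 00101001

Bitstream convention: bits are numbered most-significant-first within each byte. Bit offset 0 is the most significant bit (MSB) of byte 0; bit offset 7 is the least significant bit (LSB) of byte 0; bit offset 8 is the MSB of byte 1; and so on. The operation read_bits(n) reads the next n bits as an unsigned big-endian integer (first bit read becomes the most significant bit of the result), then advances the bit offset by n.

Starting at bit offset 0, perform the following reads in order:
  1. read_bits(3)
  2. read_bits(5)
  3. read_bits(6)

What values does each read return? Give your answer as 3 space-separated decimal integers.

Answer: 1 21 23

Derivation:
Read 1: bits[0:3] width=3 -> value=1 (bin 001); offset now 3 = byte 0 bit 3; 37 bits remain
Read 2: bits[3:8] width=5 -> value=21 (bin 10101); offset now 8 = byte 1 bit 0; 32 bits remain
Read 3: bits[8:14] width=6 -> value=23 (bin 010111); offset now 14 = byte 1 bit 6; 26 bits remain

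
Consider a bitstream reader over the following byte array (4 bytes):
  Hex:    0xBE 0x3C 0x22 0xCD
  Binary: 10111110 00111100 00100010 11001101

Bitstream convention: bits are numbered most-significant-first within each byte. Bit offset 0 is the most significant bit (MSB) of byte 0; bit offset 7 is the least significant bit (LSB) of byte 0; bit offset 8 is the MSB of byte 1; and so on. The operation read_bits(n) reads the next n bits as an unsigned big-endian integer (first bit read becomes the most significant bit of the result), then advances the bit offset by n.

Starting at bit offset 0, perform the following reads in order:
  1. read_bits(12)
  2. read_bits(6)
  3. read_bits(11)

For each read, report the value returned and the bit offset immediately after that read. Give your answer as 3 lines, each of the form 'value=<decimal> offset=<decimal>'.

Answer: value=3043 offset=12
value=48 offset=18
value=1113 offset=29

Derivation:
Read 1: bits[0:12] width=12 -> value=3043 (bin 101111100011); offset now 12 = byte 1 bit 4; 20 bits remain
Read 2: bits[12:18] width=6 -> value=48 (bin 110000); offset now 18 = byte 2 bit 2; 14 bits remain
Read 3: bits[18:29] width=11 -> value=1113 (bin 10001011001); offset now 29 = byte 3 bit 5; 3 bits remain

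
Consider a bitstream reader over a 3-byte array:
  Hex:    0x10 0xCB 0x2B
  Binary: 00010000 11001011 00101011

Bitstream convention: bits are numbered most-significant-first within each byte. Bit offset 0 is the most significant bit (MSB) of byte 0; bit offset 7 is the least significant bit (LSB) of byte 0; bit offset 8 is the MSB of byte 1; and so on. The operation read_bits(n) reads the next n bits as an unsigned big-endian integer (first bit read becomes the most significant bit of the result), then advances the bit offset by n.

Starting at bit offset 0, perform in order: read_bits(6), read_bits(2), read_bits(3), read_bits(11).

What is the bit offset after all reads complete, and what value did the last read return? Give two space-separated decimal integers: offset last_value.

Answer: 22 714

Derivation:
Read 1: bits[0:6] width=6 -> value=4 (bin 000100); offset now 6 = byte 0 bit 6; 18 bits remain
Read 2: bits[6:8] width=2 -> value=0 (bin 00); offset now 8 = byte 1 bit 0; 16 bits remain
Read 3: bits[8:11] width=3 -> value=6 (bin 110); offset now 11 = byte 1 bit 3; 13 bits remain
Read 4: bits[11:22] width=11 -> value=714 (bin 01011001010); offset now 22 = byte 2 bit 6; 2 bits remain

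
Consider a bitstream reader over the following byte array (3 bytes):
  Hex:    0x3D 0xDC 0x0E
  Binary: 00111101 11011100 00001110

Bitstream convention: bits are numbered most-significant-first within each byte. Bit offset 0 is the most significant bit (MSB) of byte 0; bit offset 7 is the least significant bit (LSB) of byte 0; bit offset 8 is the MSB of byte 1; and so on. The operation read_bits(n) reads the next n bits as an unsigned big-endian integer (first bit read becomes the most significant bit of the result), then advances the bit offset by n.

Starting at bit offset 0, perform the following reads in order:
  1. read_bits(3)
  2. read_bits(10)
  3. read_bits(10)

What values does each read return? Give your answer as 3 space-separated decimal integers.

Answer: 1 955 519

Derivation:
Read 1: bits[0:3] width=3 -> value=1 (bin 001); offset now 3 = byte 0 bit 3; 21 bits remain
Read 2: bits[3:13] width=10 -> value=955 (bin 1110111011); offset now 13 = byte 1 bit 5; 11 bits remain
Read 3: bits[13:23] width=10 -> value=519 (bin 1000000111); offset now 23 = byte 2 bit 7; 1 bits remain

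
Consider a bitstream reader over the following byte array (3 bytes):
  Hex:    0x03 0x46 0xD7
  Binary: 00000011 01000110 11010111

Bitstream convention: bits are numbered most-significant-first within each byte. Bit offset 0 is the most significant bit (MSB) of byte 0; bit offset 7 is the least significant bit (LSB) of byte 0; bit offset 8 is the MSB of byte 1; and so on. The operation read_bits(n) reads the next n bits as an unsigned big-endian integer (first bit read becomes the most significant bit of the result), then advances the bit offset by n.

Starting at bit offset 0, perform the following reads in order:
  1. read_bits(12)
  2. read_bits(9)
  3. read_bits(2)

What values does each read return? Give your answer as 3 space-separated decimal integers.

Read 1: bits[0:12] width=12 -> value=52 (bin 000000110100); offset now 12 = byte 1 bit 4; 12 bits remain
Read 2: bits[12:21] width=9 -> value=218 (bin 011011010); offset now 21 = byte 2 bit 5; 3 bits remain
Read 3: bits[21:23] width=2 -> value=3 (bin 11); offset now 23 = byte 2 bit 7; 1 bits remain

Answer: 52 218 3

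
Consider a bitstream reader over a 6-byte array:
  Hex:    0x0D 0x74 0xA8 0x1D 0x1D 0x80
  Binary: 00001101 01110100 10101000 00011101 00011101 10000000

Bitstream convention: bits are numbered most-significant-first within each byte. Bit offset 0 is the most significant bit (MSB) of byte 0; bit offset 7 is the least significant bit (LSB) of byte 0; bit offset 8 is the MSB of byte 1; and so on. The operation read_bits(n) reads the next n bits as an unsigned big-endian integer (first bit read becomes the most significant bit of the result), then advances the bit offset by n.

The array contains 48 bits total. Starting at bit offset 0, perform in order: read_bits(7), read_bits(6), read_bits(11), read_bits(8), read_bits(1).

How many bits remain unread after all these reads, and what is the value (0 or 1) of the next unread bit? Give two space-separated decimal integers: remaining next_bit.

Read 1: bits[0:7] width=7 -> value=6 (bin 0000110); offset now 7 = byte 0 bit 7; 41 bits remain
Read 2: bits[7:13] width=6 -> value=46 (bin 101110); offset now 13 = byte 1 bit 5; 35 bits remain
Read 3: bits[13:24] width=11 -> value=1192 (bin 10010101000); offset now 24 = byte 3 bit 0; 24 bits remain
Read 4: bits[24:32] width=8 -> value=29 (bin 00011101); offset now 32 = byte 4 bit 0; 16 bits remain
Read 5: bits[32:33] width=1 -> value=0 (bin 0); offset now 33 = byte 4 bit 1; 15 bits remain

Answer: 15 0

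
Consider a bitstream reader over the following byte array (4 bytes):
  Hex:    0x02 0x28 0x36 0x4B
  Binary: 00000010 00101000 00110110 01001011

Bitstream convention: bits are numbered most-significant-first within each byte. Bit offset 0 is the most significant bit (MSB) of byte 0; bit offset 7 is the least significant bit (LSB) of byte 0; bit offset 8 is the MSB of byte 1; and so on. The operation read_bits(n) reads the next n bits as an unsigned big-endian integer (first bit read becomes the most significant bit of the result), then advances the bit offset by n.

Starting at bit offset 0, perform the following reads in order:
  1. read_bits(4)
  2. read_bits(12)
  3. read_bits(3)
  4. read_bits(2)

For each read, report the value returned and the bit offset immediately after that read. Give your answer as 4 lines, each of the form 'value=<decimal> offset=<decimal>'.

Answer: value=0 offset=4
value=552 offset=16
value=1 offset=19
value=2 offset=21

Derivation:
Read 1: bits[0:4] width=4 -> value=0 (bin 0000); offset now 4 = byte 0 bit 4; 28 bits remain
Read 2: bits[4:16] width=12 -> value=552 (bin 001000101000); offset now 16 = byte 2 bit 0; 16 bits remain
Read 3: bits[16:19] width=3 -> value=1 (bin 001); offset now 19 = byte 2 bit 3; 13 bits remain
Read 4: bits[19:21] width=2 -> value=2 (bin 10); offset now 21 = byte 2 bit 5; 11 bits remain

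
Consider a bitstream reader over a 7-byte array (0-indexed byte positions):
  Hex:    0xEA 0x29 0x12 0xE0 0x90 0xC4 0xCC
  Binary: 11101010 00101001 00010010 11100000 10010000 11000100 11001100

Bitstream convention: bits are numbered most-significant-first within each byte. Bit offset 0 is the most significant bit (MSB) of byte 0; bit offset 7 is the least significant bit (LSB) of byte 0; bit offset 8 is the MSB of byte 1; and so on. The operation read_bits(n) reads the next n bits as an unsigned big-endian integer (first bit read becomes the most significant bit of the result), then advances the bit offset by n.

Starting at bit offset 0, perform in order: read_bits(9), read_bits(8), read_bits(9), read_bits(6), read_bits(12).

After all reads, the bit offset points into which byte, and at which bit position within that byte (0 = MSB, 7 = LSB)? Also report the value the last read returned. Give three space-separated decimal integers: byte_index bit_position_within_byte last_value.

Answer: 5 4 2316

Derivation:
Read 1: bits[0:9] width=9 -> value=468 (bin 111010100); offset now 9 = byte 1 bit 1; 47 bits remain
Read 2: bits[9:17] width=8 -> value=82 (bin 01010010); offset now 17 = byte 2 bit 1; 39 bits remain
Read 3: bits[17:26] width=9 -> value=75 (bin 001001011); offset now 26 = byte 3 bit 2; 30 bits remain
Read 4: bits[26:32] width=6 -> value=32 (bin 100000); offset now 32 = byte 4 bit 0; 24 bits remain
Read 5: bits[32:44] width=12 -> value=2316 (bin 100100001100); offset now 44 = byte 5 bit 4; 12 bits remain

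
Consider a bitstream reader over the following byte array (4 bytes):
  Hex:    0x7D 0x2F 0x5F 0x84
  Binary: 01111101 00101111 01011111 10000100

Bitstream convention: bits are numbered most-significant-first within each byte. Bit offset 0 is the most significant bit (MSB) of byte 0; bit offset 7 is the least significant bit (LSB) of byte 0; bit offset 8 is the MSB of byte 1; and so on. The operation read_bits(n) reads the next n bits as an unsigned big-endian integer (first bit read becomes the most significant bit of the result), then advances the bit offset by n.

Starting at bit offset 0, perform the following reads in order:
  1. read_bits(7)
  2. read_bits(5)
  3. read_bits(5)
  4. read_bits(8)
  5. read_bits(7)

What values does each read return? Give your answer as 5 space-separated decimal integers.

Answer: 62 18 30 191 4

Derivation:
Read 1: bits[0:7] width=7 -> value=62 (bin 0111110); offset now 7 = byte 0 bit 7; 25 bits remain
Read 2: bits[7:12] width=5 -> value=18 (bin 10010); offset now 12 = byte 1 bit 4; 20 bits remain
Read 3: bits[12:17] width=5 -> value=30 (bin 11110); offset now 17 = byte 2 bit 1; 15 bits remain
Read 4: bits[17:25] width=8 -> value=191 (bin 10111111); offset now 25 = byte 3 bit 1; 7 bits remain
Read 5: bits[25:32] width=7 -> value=4 (bin 0000100); offset now 32 = byte 4 bit 0; 0 bits remain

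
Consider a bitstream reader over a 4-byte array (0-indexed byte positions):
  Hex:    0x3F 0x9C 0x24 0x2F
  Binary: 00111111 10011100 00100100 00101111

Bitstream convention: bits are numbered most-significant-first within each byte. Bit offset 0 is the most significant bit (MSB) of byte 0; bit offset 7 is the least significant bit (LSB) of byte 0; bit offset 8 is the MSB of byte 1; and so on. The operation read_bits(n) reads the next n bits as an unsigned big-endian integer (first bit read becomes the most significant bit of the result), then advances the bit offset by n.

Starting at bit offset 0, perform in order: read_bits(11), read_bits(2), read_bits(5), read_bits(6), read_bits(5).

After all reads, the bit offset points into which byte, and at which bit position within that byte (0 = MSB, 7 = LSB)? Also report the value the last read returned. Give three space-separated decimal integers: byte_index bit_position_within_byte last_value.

Answer: 3 5 5

Derivation:
Read 1: bits[0:11] width=11 -> value=508 (bin 00111111100); offset now 11 = byte 1 bit 3; 21 bits remain
Read 2: bits[11:13] width=2 -> value=3 (bin 11); offset now 13 = byte 1 bit 5; 19 bits remain
Read 3: bits[13:18] width=5 -> value=16 (bin 10000); offset now 18 = byte 2 bit 2; 14 bits remain
Read 4: bits[18:24] width=6 -> value=36 (bin 100100); offset now 24 = byte 3 bit 0; 8 bits remain
Read 5: bits[24:29] width=5 -> value=5 (bin 00101); offset now 29 = byte 3 bit 5; 3 bits remain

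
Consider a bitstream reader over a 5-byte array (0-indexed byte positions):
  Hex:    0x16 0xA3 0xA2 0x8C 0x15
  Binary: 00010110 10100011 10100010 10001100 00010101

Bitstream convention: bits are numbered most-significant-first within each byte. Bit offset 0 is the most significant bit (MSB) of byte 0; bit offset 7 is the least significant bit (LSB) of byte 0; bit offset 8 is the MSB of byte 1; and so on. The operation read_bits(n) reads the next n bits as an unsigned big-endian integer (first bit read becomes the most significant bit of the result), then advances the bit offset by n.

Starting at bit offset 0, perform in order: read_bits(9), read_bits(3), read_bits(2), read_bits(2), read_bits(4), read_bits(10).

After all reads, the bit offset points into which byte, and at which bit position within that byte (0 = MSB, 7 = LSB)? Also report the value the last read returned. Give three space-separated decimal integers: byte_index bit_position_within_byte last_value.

Read 1: bits[0:9] width=9 -> value=45 (bin 000101101); offset now 9 = byte 1 bit 1; 31 bits remain
Read 2: bits[9:12] width=3 -> value=2 (bin 010); offset now 12 = byte 1 bit 4; 28 bits remain
Read 3: bits[12:14] width=2 -> value=0 (bin 00); offset now 14 = byte 1 bit 6; 26 bits remain
Read 4: bits[14:16] width=2 -> value=3 (bin 11); offset now 16 = byte 2 bit 0; 24 bits remain
Read 5: bits[16:20] width=4 -> value=10 (bin 1010); offset now 20 = byte 2 bit 4; 20 bits remain
Read 6: bits[20:30] width=10 -> value=163 (bin 0010100011); offset now 30 = byte 3 bit 6; 10 bits remain

Answer: 3 6 163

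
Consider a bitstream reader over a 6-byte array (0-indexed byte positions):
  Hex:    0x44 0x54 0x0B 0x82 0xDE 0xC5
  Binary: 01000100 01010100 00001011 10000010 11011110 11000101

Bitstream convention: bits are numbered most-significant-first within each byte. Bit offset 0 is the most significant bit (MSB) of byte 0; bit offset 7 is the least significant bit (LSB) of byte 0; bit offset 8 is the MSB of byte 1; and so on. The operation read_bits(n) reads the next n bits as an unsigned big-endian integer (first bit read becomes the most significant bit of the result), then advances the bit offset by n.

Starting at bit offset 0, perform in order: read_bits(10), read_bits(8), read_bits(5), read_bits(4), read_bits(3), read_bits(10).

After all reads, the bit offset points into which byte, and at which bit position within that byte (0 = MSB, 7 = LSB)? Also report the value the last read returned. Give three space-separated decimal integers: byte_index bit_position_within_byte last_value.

Read 1: bits[0:10] width=10 -> value=273 (bin 0100010001); offset now 10 = byte 1 bit 2; 38 bits remain
Read 2: bits[10:18] width=8 -> value=80 (bin 01010000); offset now 18 = byte 2 bit 2; 30 bits remain
Read 3: bits[18:23] width=5 -> value=5 (bin 00101); offset now 23 = byte 2 bit 7; 25 bits remain
Read 4: bits[23:27] width=4 -> value=12 (bin 1100); offset now 27 = byte 3 bit 3; 21 bits remain
Read 5: bits[27:30] width=3 -> value=0 (bin 000); offset now 30 = byte 3 bit 6; 18 bits remain
Read 6: bits[30:40] width=10 -> value=734 (bin 1011011110); offset now 40 = byte 5 bit 0; 8 bits remain

Answer: 5 0 734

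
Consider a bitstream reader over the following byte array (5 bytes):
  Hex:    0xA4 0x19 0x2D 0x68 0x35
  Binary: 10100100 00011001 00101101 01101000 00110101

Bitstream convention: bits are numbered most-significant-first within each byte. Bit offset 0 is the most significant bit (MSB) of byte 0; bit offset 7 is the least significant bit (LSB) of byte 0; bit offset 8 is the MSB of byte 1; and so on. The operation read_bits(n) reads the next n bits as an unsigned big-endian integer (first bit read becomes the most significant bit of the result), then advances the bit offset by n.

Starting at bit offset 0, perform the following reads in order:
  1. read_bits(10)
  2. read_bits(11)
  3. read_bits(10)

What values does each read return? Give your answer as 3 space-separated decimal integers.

Read 1: bits[0:10] width=10 -> value=656 (bin 1010010000); offset now 10 = byte 1 bit 2; 30 bits remain
Read 2: bits[10:21] width=11 -> value=805 (bin 01100100101); offset now 21 = byte 2 bit 5; 19 bits remain
Read 3: bits[21:31] width=10 -> value=692 (bin 1010110100); offset now 31 = byte 3 bit 7; 9 bits remain

Answer: 656 805 692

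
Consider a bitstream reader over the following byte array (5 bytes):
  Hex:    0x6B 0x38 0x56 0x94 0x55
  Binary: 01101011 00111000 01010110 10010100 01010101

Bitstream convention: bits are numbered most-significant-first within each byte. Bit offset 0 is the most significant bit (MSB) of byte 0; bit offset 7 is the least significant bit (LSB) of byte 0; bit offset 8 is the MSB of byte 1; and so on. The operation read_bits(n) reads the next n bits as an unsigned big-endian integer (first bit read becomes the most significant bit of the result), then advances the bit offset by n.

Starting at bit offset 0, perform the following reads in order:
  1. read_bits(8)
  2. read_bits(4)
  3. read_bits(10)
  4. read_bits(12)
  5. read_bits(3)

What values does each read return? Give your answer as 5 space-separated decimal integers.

Read 1: bits[0:8] width=8 -> value=107 (bin 01101011); offset now 8 = byte 1 bit 0; 32 bits remain
Read 2: bits[8:12] width=4 -> value=3 (bin 0011); offset now 12 = byte 1 bit 4; 28 bits remain
Read 3: bits[12:22] width=10 -> value=533 (bin 1000010101); offset now 22 = byte 2 bit 6; 18 bits remain
Read 4: bits[22:34] width=12 -> value=2641 (bin 101001010001); offset now 34 = byte 4 bit 2; 6 bits remain
Read 5: bits[34:37] width=3 -> value=2 (bin 010); offset now 37 = byte 4 bit 5; 3 bits remain

Answer: 107 3 533 2641 2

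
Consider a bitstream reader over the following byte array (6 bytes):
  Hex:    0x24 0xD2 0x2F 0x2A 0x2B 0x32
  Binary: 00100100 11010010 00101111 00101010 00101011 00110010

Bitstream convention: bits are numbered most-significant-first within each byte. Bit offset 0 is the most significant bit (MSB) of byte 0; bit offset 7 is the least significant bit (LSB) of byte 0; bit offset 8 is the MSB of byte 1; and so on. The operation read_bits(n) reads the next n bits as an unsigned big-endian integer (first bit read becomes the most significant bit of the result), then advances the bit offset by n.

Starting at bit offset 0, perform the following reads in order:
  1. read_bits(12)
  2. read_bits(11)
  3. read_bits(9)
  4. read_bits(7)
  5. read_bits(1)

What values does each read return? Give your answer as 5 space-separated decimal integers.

Answer: 589 279 298 21 1

Derivation:
Read 1: bits[0:12] width=12 -> value=589 (bin 001001001101); offset now 12 = byte 1 bit 4; 36 bits remain
Read 2: bits[12:23] width=11 -> value=279 (bin 00100010111); offset now 23 = byte 2 bit 7; 25 bits remain
Read 3: bits[23:32] width=9 -> value=298 (bin 100101010); offset now 32 = byte 4 bit 0; 16 bits remain
Read 4: bits[32:39] width=7 -> value=21 (bin 0010101); offset now 39 = byte 4 bit 7; 9 bits remain
Read 5: bits[39:40] width=1 -> value=1 (bin 1); offset now 40 = byte 5 bit 0; 8 bits remain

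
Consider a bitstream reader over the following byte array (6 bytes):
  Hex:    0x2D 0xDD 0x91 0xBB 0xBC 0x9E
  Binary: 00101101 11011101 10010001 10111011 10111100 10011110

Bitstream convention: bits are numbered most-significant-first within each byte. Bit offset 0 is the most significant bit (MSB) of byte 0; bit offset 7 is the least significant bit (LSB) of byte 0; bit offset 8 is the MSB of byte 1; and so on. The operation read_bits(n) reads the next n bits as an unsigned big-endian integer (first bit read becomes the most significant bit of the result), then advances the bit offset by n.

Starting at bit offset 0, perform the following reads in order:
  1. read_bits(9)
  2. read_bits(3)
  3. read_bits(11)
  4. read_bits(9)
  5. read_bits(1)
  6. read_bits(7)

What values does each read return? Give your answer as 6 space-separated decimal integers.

Read 1: bits[0:9] width=9 -> value=91 (bin 001011011); offset now 9 = byte 1 bit 1; 39 bits remain
Read 2: bits[9:12] width=3 -> value=5 (bin 101); offset now 12 = byte 1 bit 4; 36 bits remain
Read 3: bits[12:23] width=11 -> value=1736 (bin 11011001000); offset now 23 = byte 2 bit 7; 25 bits remain
Read 4: bits[23:32] width=9 -> value=443 (bin 110111011); offset now 32 = byte 4 bit 0; 16 bits remain
Read 5: bits[32:33] width=1 -> value=1 (bin 1); offset now 33 = byte 4 bit 1; 15 bits remain
Read 6: bits[33:40] width=7 -> value=60 (bin 0111100); offset now 40 = byte 5 bit 0; 8 bits remain

Answer: 91 5 1736 443 1 60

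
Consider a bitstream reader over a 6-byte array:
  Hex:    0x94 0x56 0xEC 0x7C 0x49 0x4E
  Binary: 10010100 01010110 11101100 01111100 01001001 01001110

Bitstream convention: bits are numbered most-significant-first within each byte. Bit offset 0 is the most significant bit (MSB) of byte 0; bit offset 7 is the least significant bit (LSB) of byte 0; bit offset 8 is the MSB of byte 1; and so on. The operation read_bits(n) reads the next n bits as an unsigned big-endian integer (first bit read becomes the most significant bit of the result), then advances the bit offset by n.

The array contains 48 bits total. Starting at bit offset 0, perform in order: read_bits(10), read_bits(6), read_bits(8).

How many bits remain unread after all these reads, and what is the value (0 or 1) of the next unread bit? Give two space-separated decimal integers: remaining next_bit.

Answer: 24 0

Derivation:
Read 1: bits[0:10] width=10 -> value=593 (bin 1001010001); offset now 10 = byte 1 bit 2; 38 bits remain
Read 2: bits[10:16] width=6 -> value=22 (bin 010110); offset now 16 = byte 2 bit 0; 32 bits remain
Read 3: bits[16:24] width=8 -> value=236 (bin 11101100); offset now 24 = byte 3 bit 0; 24 bits remain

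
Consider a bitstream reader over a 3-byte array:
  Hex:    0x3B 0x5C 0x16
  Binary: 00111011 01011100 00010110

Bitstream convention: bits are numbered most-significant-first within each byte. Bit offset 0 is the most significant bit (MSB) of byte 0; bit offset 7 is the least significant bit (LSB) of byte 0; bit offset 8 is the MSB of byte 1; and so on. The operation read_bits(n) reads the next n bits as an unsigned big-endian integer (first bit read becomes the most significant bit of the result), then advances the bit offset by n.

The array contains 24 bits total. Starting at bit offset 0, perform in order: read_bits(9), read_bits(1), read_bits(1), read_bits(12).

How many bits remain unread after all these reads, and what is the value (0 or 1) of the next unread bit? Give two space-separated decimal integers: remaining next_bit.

Read 1: bits[0:9] width=9 -> value=118 (bin 001110110); offset now 9 = byte 1 bit 1; 15 bits remain
Read 2: bits[9:10] width=1 -> value=1 (bin 1); offset now 10 = byte 1 bit 2; 14 bits remain
Read 3: bits[10:11] width=1 -> value=0 (bin 0); offset now 11 = byte 1 bit 3; 13 bits remain
Read 4: bits[11:23] width=12 -> value=3595 (bin 111000001011); offset now 23 = byte 2 bit 7; 1 bits remain

Answer: 1 0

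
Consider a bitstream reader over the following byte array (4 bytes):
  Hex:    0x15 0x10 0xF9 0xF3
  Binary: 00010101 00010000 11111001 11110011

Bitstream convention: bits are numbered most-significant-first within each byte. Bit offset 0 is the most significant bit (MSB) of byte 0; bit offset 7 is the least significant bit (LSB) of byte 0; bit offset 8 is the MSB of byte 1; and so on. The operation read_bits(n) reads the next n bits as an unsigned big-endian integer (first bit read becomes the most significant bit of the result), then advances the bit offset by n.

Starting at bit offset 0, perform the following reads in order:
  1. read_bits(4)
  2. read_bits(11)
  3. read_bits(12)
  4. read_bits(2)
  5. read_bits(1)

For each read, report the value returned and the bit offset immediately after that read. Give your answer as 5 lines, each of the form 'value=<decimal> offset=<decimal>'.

Answer: value=1 offset=4
value=648 offset=15
value=1999 offset=27
value=2 offset=29
value=0 offset=30

Derivation:
Read 1: bits[0:4] width=4 -> value=1 (bin 0001); offset now 4 = byte 0 bit 4; 28 bits remain
Read 2: bits[4:15] width=11 -> value=648 (bin 01010001000); offset now 15 = byte 1 bit 7; 17 bits remain
Read 3: bits[15:27] width=12 -> value=1999 (bin 011111001111); offset now 27 = byte 3 bit 3; 5 bits remain
Read 4: bits[27:29] width=2 -> value=2 (bin 10); offset now 29 = byte 3 bit 5; 3 bits remain
Read 5: bits[29:30] width=1 -> value=0 (bin 0); offset now 30 = byte 3 bit 6; 2 bits remain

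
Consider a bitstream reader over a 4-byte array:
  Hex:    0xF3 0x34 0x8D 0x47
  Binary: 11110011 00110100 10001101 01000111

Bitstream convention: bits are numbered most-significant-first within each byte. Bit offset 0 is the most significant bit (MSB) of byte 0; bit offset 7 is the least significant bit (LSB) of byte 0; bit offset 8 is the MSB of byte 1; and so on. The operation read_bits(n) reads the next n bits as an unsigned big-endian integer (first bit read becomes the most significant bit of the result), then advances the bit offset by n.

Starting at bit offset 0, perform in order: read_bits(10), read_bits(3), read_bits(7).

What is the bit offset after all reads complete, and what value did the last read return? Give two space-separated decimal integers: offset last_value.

Answer: 20 72

Derivation:
Read 1: bits[0:10] width=10 -> value=972 (bin 1111001100); offset now 10 = byte 1 bit 2; 22 bits remain
Read 2: bits[10:13] width=3 -> value=6 (bin 110); offset now 13 = byte 1 bit 5; 19 bits remain
Read 3: bits[13:20] width=7 -> value=72 (bin 1001000); offset now 20 = byte 2 bit 4; 12 bits remain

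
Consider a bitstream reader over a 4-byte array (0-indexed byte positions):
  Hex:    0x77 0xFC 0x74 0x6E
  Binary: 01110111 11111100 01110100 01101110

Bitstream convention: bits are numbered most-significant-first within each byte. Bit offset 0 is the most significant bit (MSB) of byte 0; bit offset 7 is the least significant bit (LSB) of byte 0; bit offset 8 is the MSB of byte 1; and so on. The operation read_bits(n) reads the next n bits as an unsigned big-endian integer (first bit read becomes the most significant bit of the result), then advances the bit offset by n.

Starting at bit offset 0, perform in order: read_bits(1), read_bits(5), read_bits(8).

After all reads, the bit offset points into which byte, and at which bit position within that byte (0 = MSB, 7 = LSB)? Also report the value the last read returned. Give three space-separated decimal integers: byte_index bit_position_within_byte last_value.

Read 1: bits[0:1] width=1 -> value=0 (bin 0); offset now 1 = byte 0 bit 1; 31 bits remain
Read 2: bits[1:6] width=5 -> value=29 (bin 11101); offset now 6 = byte 0 bit 6; 26 bits remain
Read 3: bits[6:14] width=8 -> value=255 (bin 11111111); offset now 14 = byte 1 bit 6; 18 bits remain

Answer: 1 6 255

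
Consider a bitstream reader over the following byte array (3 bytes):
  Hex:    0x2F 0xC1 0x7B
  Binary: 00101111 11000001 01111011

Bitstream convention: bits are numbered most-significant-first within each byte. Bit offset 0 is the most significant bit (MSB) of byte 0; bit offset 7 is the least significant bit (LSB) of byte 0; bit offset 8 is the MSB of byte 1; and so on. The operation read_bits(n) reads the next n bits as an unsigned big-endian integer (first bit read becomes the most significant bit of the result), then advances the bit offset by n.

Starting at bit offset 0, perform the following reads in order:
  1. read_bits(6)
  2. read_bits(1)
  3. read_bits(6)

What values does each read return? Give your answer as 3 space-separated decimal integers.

Answer: 11 1 56

Derivation:
Read 1: bits[0:6] width=6 -> value=11 (bin 001011); offset now 6 = byte 0 bit 6; 18 bits remain
Read 2: bits[6:7] width=1 -> value=1 (bin 1); offset now 7 = byte 0 bit 7; 17 bits remain
Read 3: bits[7:13] width=6 -> value=56 (bin 111000); offset now 13 = byte 1 bit 5; 11 bits remain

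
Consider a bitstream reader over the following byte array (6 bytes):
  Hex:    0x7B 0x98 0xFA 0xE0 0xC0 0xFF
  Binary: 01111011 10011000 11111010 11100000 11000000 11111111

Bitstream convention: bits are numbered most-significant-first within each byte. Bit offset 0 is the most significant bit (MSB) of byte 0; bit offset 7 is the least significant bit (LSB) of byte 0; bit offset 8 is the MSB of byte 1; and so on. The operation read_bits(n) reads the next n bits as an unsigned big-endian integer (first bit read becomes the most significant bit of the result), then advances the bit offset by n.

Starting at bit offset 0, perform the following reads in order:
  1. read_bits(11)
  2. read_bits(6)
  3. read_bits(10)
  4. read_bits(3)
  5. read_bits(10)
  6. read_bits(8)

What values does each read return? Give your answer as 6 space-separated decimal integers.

Answer: 988 49 983 0 192 255

Derivation:
Read 1: bits[0:11] width=11 -> value=988 (bin 01111011100); offset now 11 = byte 1 bit 3; 37 bits remain
Read 2: bits[11:17] width=6 -> value=49 (bin 110001); offset now 17 = byte 2 bit 1; 31 bits remain
Read 3: bits[17:27] width=10 -> value=983 (bin 1111010111); offset now 27 = byte 3 bit 3; 21 bits remain
Read 4: bits[27:30] width=3 -> value=0 (bin 000); offset now 30 = byte 3 bit 6; 18 bits remain
Read 5: bits[30:40] width=10 -> value=192 (bin 0011000000); offset now 40 = byte 5 bit 0; 8 bits remain
Read 6: bits[40:48] width=8 -> value=255 (bin 11111111); offset now 48 = byte 6 bit 0; 0 bits remain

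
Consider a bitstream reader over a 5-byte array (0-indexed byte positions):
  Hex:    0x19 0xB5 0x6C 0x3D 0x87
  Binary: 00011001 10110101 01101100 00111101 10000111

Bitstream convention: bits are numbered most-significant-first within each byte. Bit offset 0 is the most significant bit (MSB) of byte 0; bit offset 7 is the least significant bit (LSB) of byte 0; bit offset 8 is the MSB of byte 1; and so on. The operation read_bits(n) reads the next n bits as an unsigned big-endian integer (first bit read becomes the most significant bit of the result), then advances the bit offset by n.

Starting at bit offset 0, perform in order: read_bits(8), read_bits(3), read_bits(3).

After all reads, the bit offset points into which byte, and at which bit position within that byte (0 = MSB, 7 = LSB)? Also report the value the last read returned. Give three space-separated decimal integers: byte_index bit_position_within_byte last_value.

Read 1: bits[0:8] width=8 -> value=25 (bin 00011001); offset now 8 = byte 1 bit 0; 32 bits remain
Read 2: bits[8:11] width=3 -> value=5 (bin 101); offset now 11 = byte 1 bit 3; 29 bits remain
Read 3: bits[11:14] width=3 -> value=5 (bin 101); offset now 14 = byte 1 bit 6; 26 bits remain

Answer: 1 6 5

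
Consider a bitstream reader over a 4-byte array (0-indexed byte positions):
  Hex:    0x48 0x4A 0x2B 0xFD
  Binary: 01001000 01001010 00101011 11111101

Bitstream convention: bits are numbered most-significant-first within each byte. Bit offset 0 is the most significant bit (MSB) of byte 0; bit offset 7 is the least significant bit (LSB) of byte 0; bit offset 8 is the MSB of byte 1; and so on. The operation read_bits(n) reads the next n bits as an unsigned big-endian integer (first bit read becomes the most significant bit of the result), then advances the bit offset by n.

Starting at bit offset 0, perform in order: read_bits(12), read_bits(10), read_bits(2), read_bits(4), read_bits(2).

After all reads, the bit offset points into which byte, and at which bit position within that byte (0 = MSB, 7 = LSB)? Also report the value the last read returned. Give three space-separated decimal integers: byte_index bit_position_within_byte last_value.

Answer: 3 6 3

Derivation:
Read 1: bits[0:12] width=12 -> value=1156 (bin 010010000100); offset now 12 = byte 1 bit 4; 20 bits remain
Read 2: bits[12:22] width=10 -> value=650 (bin 1010001010); offset now 22 = byte 2 bit 6; 10 bits remain
Read 3: bits[22:24] width=2 -> value=3 (bin 11); offset now 24 = byte 3 bit 0; 8 bits remain
Read 4: bits[24:28] width=4 -> value=15 (bin 1111); offset now 28 = byte 3 bit 4; 4 bits remain
Read 5: bits[28:30] width=2 -> value=3 (bin 11); offset now 30 = byte 3 bit 6; 2 bits remain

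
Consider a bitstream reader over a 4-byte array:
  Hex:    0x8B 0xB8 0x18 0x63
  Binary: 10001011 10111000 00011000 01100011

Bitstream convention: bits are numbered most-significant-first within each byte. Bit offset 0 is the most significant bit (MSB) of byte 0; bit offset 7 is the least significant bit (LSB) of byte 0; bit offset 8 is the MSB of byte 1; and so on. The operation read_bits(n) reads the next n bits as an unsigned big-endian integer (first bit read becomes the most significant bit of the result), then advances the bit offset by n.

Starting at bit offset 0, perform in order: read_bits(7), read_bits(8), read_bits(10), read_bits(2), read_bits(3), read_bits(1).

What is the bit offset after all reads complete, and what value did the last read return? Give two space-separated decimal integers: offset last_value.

Answer: 31 1

Derivation:
Read 1: bits[0:7] width=7 -> value=69 (bin 1000101); offset now 7 = byte 0 bit 7; 25 bits remain
Read 2: bits[7:15] width=8 -> value=220 (bin 11011100); offset now 15 = byte 1 bit 7; 17 bits remain
Read 3: bits[15:25] width=10 -> value=48 (bin 0000110000); offset now 25 = byte 3 bit 1; 7 bits remain
Read 4: bits[25:27] width=2 -> value=3 (bin 11); offset now 27 = byte 3 bit 3; 5 bits remain
Read 5: bits[27:30] width=3 -> value=0 (bin 000); offset now 30 = byte 3 bit 6; 2 bits remain
Read 6: bits[30:31] width=1 -> value=1 (bin 1); offset now 31 = byte 3 bit 7; 1 bits remain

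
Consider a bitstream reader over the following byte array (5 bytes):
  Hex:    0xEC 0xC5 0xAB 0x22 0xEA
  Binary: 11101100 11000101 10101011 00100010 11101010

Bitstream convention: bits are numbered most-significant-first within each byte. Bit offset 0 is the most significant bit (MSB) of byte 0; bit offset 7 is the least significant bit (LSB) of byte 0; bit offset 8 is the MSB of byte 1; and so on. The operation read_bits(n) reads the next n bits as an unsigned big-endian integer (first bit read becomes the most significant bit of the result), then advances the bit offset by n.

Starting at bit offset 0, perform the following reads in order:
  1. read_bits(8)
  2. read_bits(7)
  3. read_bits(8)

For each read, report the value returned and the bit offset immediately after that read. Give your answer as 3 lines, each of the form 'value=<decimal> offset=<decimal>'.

Answer: value=236 offset=8
value=98 offset=15
value=213 offset=23

Derivation:
Read 1: bits[0:8] width=8 -> value=236 (bin 11101100); offset now 8 = byte 1 bit 0; 32 bits remain
Read 2: bits[8:15] width=7 -> value=98 (bin 1100010); offset now 15 = byte 1 bit 7; 25 bits remain
Read 3: bits[15:23] width=8 -> value=213 (bin 11010101); offset now 23 = byte 2 bit 7; 17 bits remain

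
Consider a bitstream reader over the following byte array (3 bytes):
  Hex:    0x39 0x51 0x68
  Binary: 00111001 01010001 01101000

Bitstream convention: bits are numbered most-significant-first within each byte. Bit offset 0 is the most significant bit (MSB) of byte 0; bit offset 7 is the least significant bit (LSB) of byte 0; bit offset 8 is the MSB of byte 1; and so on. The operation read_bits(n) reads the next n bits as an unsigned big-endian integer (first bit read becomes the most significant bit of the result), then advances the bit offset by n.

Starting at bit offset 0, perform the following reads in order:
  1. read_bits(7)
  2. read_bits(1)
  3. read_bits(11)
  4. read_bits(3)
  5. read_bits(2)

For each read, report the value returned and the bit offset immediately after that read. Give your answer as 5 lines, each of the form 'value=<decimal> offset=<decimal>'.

Answer: value=28 offset=7
value=1 offset=8
value=651 offset=19
value=2 offset=22
value=0 offset=24

Derivation:
Read 1: bits[0:7] width=7 -> value=28 (bin 0011100); offset now 7 = byte 0 bit 7; 17 bits remain
Read 2: bits[7:8] width=1 -> value=1 (bin 1); offset now 8 = byte 1 bit 0; 16 bits remain
Read 3: bits[8:19] width=11 -> value=651 (bin 01010001011); offset now 19 = byte 2 bit 3; 5 bits remain
Read 4: bits[19:22] width=3 -> value=2 (bin 010); offset now 22 = byte 2 bit 6; 2 bits remain
Read 5: bits[22:24] width=2 -> value=0 (bin 00); offset now 24 = byte 3 bit 0; 0 bits remain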